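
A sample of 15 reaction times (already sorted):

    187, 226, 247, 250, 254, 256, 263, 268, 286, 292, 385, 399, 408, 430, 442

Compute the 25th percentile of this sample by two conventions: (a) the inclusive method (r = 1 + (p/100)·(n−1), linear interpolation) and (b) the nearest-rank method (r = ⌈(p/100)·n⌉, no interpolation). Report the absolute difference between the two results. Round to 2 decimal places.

n = 15.
(a) r = 4.5; between ranks 4 (250) and 5 (254): 252.
(b) the nearest-rank method: rank 4 → 250.
|252 − 250| = 2.

2.00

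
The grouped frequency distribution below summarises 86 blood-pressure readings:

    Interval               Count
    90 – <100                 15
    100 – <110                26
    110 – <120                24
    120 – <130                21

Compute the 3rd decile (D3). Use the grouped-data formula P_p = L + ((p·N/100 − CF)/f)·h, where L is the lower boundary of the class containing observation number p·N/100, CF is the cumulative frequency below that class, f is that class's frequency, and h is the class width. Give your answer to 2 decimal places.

104.15

N = 86; target position k = 30/100 · 86 = 25.8.
Cumulative frequencies: 15, 41, 65, 86.
Observation 25.8 falls in the class 100 – <110.
L = 100, CF = 15, f = 26, h = 10.
P30 = 100 + ((25.8 − 15)/26)·10 = 100 + 4.15385 = 104.154.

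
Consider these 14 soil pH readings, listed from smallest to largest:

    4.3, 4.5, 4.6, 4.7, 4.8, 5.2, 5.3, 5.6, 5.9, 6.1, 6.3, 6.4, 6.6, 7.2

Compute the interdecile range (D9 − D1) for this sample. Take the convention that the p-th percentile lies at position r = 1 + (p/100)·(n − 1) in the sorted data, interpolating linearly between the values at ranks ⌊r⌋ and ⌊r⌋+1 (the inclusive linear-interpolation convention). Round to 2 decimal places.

2.01

n = 14.
P10: r = 2.3; ranks 2–3 are 4.5, 4.6; interpolating gives 4.53.
P90: r = 12.7; ranks 12–13 are 6.4, 6.6; interpolating gives 6.54.
Difference: 6.54 − 4.53 = 2.01.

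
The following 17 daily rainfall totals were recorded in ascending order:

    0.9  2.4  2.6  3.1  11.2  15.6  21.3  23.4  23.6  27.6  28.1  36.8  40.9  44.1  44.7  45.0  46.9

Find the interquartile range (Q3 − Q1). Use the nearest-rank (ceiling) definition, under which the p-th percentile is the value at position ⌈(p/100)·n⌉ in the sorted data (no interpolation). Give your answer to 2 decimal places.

n = 17.
P25: rank ⌈25/100·17⌉ = 5 → 11.2.
P75: rank ⌈75/100·17⌉ = 13 → 40.9.
Difference: 40.9 − 11.2 = 29.7.

29.70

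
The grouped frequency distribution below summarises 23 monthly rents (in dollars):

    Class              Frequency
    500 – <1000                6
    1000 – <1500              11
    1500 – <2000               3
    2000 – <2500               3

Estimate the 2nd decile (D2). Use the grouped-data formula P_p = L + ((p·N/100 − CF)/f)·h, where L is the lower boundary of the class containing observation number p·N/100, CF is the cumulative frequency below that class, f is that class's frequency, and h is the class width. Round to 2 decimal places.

883.33

N = 23; target position k = 20/100 · 23 = 4.6.
Cumulative frequencies: 6, 17, 20, 23.
Observation 4.6 falls in the class 500 – <1000.
L = 500, CF = 0, f = 6, h = 500.
P20 = 500 + ((4.6 − 0)/6)·500 = 500 + 383.333 = 883.333.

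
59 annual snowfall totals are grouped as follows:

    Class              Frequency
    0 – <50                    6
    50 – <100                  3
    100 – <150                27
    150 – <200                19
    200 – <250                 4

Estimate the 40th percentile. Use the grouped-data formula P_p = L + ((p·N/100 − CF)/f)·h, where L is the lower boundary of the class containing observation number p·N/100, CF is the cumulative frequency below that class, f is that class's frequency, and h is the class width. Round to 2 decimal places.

127.04

N = 59; target position k = 40/100 · 59 = 23.6.
Cumulative frequencies: 6, 9, 36, 55, 59.
Observation 23.6 falls in the class 100 – <150.
L = 100, CF = 9, f = 27, h = 50.
P40 = 100 + ((23.6 − 9)/27)·50 = 100 + 27.037 = 127.037.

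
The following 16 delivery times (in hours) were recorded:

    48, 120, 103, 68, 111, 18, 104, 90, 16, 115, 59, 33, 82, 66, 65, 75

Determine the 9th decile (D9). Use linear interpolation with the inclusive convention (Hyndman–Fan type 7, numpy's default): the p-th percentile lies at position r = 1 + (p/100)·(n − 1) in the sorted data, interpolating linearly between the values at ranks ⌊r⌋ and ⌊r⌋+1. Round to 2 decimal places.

113.00

Sorted: 16, 18, 33, 48, 59, 65, 66, 68, 75, 82, 90, 103, 104, 111, 115, 120.
n = 16.
r = 1 + (90/100)·(16 − 1) = 1 + 13.5 = 14.5.
Rank 14 is 111 and rank 15 is 115.
Interpolate: 111 + 0.5·(115 − 111) = 111 + 0.5·4 = 113.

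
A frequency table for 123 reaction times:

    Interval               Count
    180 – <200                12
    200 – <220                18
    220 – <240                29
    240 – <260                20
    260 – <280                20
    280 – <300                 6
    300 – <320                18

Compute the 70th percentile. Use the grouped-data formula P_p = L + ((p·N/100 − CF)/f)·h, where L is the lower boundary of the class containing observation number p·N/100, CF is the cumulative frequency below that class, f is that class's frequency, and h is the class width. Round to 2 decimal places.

267.10

N = 123; target position k = 70/100 · 123 = 86.1.
Cumulative frequencies: 12, 30, 59, 79, 99, 105, 123.
Observation 86.1 falls in the class 260 – <280.
L = 260, CF = 79, f = 20, h = 20.
P70 = 260 + ((86.1 − 79)/20)·20 = 260 + 7.1 = 267.1.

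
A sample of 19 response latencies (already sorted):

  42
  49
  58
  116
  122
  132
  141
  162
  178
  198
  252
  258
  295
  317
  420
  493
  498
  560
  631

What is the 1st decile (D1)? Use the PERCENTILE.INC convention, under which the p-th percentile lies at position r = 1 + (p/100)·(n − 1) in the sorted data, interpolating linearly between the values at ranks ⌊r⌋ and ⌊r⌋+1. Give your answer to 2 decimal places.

56.20

n = 19.
r = 1 + (10/100)·(19 − 1) = 1 + 1.8 = 2.8.
Rank 2 is 49 and rank 3 is 58.
Interpolate: 49 + 0.8·(58 − 49) = 49 + 0.8·9 = 56.2.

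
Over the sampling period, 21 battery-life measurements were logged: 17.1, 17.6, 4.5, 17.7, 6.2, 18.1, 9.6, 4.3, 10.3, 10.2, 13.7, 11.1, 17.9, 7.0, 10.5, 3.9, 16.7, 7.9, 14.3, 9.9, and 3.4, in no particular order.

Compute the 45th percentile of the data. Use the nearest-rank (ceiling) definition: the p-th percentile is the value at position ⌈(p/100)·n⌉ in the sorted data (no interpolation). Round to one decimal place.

Sorted: 3.4, 3.9, 4.3, 4.5, 6.2, 7.0, 7.9, 9.6, 9.9, 10.2, 10.3, 10.5, 11.1, 13.7, 14.3, 16.7, 17.1, 17.6, 17.7, 17.9, 18.1.
n = 21.
Position = ⌈45/100 · 21⌉ = ⌈9.45⌉ = 10.
The value at rank 10 is 10.2.

10.2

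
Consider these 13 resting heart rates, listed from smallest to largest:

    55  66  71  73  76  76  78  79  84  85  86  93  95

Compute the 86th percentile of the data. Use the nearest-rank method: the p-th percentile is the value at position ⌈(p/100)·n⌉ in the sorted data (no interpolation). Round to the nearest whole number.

n = 13.
Position = ⌈86/100 · 13⌉ = ⌈11.18⌉ = 12.
The value at rank 12 is 93.

93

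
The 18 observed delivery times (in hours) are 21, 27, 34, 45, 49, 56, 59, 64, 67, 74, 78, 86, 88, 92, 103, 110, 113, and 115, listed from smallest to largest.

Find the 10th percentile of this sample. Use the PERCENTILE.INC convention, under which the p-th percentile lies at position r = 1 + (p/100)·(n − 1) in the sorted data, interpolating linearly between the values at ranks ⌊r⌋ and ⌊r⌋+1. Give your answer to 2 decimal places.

n = 18.
r = 1 + (10/100)·(18 − 1) = 1 + 1.7 = 2.7.
Rank 2 is 27 and rank 3 is 34.
Interpolate: 27 + 0.7·(34 − 27) = 27 + 0.7·7 = 31.9.

31.90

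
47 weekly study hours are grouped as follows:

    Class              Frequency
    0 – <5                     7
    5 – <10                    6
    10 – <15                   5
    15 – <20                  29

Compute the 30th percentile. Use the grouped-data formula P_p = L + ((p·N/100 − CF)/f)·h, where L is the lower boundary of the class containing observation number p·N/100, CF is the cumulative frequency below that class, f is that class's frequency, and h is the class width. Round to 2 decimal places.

N = 47; target position k = 30/100 · 47 = 14.1.
Cumulative frequencies: 7, 13, 18, 47.
Observation 14.1 falls in the class 10 – <15.
L = 10, CF = 13, f = 5, h = 5.
P30 = 10 + ((14.1 − 13)/5)·5 = 10 + 1.1 = 11.1.

11.10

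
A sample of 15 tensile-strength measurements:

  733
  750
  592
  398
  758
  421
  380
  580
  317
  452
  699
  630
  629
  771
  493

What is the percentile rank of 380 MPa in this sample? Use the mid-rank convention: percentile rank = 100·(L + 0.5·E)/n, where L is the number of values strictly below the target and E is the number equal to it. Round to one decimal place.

Sorted: 317, 380, 398, 421, 452, 493, 580, 592, 629, 630, 699, 733, 750, 758, 771.
Count below 380: L = 1; count equal: E = 1; n = 15.
Percentile rank = 100·(1 + 0.5·1)/15 = 100·1.5/15 = 10.

10.0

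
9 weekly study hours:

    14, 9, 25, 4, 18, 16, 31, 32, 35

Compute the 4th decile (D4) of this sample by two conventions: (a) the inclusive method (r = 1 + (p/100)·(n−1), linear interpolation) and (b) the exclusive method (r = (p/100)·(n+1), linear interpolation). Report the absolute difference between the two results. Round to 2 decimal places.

Sorted: 4, 9, 14, 16, 18, 25, 31, 32, 35.
n = 9.
(a) r = 4.2; between ranks 4 (16) and 5 (18): 16.4.
(b) r = 4 → value at rank 4 = 16.
|16.4 − 16| = 0.4.

0.40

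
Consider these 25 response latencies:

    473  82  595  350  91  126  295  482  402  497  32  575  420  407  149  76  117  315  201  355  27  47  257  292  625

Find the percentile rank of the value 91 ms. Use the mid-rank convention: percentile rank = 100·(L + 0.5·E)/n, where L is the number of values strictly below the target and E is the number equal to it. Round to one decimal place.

Sorted: 27, 32, 47, 76, 82, 91, 117, 126, 149, 201, 257, 292, 295, 315, 350, 355, 402, 407, 420, 473, 482, 497, 575, 595, 625.
Count below 91: L = 5; count equal: E = 1; n = 25.
Percentile rank = 100·(5 + 0.5·1)/25 = 100·5.5/25 = 22.

22.0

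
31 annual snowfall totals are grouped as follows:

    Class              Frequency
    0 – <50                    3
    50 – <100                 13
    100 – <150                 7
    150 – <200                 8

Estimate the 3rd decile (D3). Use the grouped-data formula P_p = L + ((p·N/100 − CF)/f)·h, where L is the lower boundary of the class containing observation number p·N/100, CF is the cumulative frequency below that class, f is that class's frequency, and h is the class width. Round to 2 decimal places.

N = 31; target position k = 30/100 · 31 = 9.3.
Cumulative frequencies: 3, 16, 23, 31.
Observation 9.3 falls in the class 50 – <100.
L = 50, CF = 3, f = 13, h = 50.
P30 = 50 + ((9.3 − 3)/13)·50 = 50 + 24.2308 = 74.2308.

74.23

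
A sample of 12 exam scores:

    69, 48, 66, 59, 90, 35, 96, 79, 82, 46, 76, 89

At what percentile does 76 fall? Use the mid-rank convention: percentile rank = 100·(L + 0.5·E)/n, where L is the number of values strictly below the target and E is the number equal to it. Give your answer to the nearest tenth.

54.2

Sorted: 35, 46, 48, 59, 66, 69, 76, 79, 82, 89, 90, 96.
Count below 76: L = 6; count equal: E = 1; n = 12.
Percentile rank = 100·(6 + 0.5·1)/12 = 100·6.5/12 = 54.17.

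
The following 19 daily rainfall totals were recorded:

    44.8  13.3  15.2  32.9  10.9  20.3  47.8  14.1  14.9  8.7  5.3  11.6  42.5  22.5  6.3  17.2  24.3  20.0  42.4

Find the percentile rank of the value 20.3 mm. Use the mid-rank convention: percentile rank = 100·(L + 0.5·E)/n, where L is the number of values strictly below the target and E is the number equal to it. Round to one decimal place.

Sorted: 5.3, 6.3, 8.7, 10.9, 11.6, 13.3, 14.1, 14.9, 15.2, 17.2, 20.0, 20.3, 22.5, 24.3, 32.9, 42.4, 42.5, 44.8, 47.8.
Count below 20.3: L = 11; count equal: E = 1; n = 19.
Percentile rank = 100·(11 + 0.5·1)/19 = 100·11.5/19 = 60.53.

60.5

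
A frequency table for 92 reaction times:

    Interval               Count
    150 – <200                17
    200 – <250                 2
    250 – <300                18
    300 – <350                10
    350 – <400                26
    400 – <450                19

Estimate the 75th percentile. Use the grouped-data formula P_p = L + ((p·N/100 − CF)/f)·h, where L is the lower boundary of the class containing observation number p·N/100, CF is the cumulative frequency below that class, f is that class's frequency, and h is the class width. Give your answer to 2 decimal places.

392.31

N = 92; target position k = 75/100 · 92 = 69.
Cumulative frequencies: 17, 19, 37, 47, 73, 92.
Observation 69 falls in the class 350 – <400.
L = 350, CF = 47, f = 26, h = 50.
P75 = 350 + ((69 − 47)/26)·50 = 350 + 42.3077 = 392.308.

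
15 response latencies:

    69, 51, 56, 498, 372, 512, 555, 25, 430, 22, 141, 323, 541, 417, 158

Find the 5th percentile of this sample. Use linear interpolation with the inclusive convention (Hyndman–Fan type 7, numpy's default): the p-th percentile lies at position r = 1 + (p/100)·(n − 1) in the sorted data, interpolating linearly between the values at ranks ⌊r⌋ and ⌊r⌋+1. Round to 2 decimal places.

Sorted: 22, 25, 51, 56, 69, 141, 158, 323, 372, 417, 430, 498, 512, 541, 555.
n = 15.
r = 1 + (5/100)·(15 − 1) = 1 + 0.7 = 1.7.
Rank 1 is 22 and rank 2 is 25.
Interpolate: 22 + 0.7·(25 − 22) = 22 + 0.7·3 = 24.1.

24.10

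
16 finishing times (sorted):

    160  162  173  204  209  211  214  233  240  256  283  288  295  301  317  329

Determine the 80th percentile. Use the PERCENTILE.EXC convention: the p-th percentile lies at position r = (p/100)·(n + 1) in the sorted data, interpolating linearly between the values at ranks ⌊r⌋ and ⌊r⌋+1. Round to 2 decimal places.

298.60

n = 16.
r = (80/100)·(16 + 1) = 13.6.
Rank 13 is 295 and rank 14 is 301.
Interpolate: 295 + 0.6·(301 − 295) = 295 + 0.6·6 = 298.6.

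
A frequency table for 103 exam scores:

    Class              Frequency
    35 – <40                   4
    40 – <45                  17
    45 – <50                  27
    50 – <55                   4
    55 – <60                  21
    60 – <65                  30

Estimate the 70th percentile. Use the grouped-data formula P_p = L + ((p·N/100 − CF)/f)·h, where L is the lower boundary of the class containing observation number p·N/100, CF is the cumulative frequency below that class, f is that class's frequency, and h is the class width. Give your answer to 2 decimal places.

59.79

N = 103; target position k = 70/100 · 103 = 72.1.
Cumulative frequencies: 4, 21, 48, 52, 73, 103.
Observation 72.1 falls in the class 55 – <60.
L = 55, CF = 52, f = 21, h = 5.
P70 = 55 + ((72.1 − 52)/21)·5 = 55 + 4.78571 = 59.7857.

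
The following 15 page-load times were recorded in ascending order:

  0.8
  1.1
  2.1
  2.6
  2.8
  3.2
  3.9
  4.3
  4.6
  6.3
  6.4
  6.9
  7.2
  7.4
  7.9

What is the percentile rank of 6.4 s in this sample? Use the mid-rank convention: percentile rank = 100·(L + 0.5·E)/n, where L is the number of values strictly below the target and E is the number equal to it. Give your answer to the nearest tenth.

Count below 6.4: L = 10; count equal: E = 1; n = 15.
Percentile rank = 100·(10 + 0.5·1)/15 = 100·10.5/15 = 70.

70.0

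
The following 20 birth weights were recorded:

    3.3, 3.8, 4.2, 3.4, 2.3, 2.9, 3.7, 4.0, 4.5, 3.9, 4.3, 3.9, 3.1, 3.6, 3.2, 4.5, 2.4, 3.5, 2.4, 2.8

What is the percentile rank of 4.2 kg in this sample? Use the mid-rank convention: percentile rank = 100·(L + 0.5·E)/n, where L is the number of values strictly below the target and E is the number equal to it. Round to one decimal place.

Sorted: 2.3, 2.4, 2.4, 2.8, 2.9, 3.1, 3.2, 3.3, 3.4, 3.5, 3.6, 3.7, 3.8, 3.9, 3.9, 4.0, 4.2, 4.3, 4.5, 4.5.
Count below 4.2: L = 16; count equal: E = 1; n = 20.
Percentile rank = 100·(16 + 0.5·1)/20 = 100·16.5/20 = 82.5.

82.5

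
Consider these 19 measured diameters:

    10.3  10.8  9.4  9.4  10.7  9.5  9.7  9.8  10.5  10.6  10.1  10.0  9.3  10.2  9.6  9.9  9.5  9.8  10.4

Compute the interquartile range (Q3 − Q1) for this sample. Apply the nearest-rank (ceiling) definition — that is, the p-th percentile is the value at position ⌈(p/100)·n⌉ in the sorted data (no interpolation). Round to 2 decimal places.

0.90

Sorted: 9.3, 9.4, 9.4, 9.5, 9.5, 9.6, 9.7, 9.8, 9.8, 9.9, 10.0, 10.1, 10.2, 10.3, 10.4, 10.5, 10.6, 10.7, 10.8.
n = 19.
P25: rank ⌈25/100·19⌉ = 5 → 9.5.
P75: rank ⌈75/100·19⌉ = 15 → 10.4.
Difference: 10.4 − 9.5 = 0.9.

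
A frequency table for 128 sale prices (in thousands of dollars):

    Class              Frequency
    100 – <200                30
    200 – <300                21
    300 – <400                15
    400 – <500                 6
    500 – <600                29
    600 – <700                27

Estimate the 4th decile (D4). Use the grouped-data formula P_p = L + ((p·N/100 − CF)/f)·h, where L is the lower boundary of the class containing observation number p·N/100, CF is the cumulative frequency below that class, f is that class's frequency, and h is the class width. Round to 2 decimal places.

N = 128; target position k = 40/100 · 128 = 51.2.
Cumulative frequencies: 30, 51, 66, 72, 101, 128.
Observation 51.2 falls in the class 300 – <400.
L = 300, CF = 51, f = 15, h = 100.
P40 = 300 + ((51.2 − 51)/15)·100 = 300 + 1.33333 = 301.333.

301.33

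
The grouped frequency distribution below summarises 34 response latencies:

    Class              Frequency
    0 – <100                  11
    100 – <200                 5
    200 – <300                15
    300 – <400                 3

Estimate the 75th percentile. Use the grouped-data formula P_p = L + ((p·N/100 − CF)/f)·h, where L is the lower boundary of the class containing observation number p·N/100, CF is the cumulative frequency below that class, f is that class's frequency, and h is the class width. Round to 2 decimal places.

N = 34; target position k = 75/100 · 34 = 25.5.
Cumulative frequencies: 11, 16, 31, 34.
Observation 25.5 falls in the class 200 – <300.
L = 200, CF = 16, f = 15, h = 100.
P75 = 200 + ((25.5 − 16)/15)·100 = 200 + 63.3333 = 263.333.

263.33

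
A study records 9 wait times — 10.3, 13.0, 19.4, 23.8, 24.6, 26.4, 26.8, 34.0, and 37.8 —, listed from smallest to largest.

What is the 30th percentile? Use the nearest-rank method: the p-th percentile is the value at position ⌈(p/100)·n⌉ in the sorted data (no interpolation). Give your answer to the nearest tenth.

19.4

n = 9.
Position = ⌈30/100 · 9⌉ = ⌈2.7⌉ = 3.
The value at rank 3 is 19.4.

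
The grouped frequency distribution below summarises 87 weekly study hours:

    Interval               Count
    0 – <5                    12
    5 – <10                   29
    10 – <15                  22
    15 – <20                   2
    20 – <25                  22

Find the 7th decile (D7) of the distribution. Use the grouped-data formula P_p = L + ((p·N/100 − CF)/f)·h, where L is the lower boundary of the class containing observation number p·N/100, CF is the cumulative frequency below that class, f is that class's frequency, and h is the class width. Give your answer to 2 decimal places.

N = 87; target position k = 70/100 · 87 = 60.9.
Cumulative frequencies: 12, 41, 63, 65, 87.
Observation 60.9 falls in the class 10 – <15.
L = 10, CF = 41, f = 22, h = 5.
P70 = 10 + ((60.9 − 41)/22)·5 = 10 + 4.52273 = 14.5227.

14.52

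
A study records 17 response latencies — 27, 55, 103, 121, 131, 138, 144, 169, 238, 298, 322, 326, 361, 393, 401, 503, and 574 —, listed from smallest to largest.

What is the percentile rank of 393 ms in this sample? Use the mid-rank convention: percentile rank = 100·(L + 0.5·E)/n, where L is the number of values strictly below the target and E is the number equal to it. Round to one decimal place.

Count below 393: L = 13; count equal: E = 1; n = 17.
Percentile rank = 100·(13 + 0.5·1)/17 = 100·13.5/17 = 79.41.

79.4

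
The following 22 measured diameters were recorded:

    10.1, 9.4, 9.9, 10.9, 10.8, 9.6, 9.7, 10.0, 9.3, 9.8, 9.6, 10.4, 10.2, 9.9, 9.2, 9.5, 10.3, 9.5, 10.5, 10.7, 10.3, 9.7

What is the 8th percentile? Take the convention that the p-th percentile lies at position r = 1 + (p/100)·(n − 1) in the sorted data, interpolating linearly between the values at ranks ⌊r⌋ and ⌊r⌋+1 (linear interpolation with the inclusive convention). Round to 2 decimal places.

9.37

Sorted: 9.2, 9.3, 9.4, 9.5, 9.5, 9.6, 9.6, 9.7, 9.7, 9.8, 9.9, 9.9, 10.0, 10.1, 10.2, 10.3, 10.3, 10.4, 10.5, 10.7, 10.8, 10.9.
n = 22.
r = 1 + (8/100)·(22 − 1) = 1 + 1.68 = 2.68.
Rank 2 is 9.3 and rank 3 is 9.4.
Interpolate: 9.3 + 0.68·(9.4 − 9.3) = 9.3 + 0.68·0.1 = 9.368.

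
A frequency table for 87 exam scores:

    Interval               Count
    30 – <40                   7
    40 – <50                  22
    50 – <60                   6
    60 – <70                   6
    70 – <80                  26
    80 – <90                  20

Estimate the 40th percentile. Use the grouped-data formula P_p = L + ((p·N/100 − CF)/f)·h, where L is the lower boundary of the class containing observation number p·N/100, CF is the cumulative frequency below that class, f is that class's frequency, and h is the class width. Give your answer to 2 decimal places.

59.67

N = 87; target position k = 40/100 · 87 = 34.8.
Cumulative frequencies: 7, 29, 35, 41, 67, 87.
Observation 34.8 falls in the class 50 – <60.
L = 50, CF = 29, f = 6, h = 10.
P40 = 50 + ((34.8 − 29)/6)·10 = 50 + 9.66667 = 59.6667.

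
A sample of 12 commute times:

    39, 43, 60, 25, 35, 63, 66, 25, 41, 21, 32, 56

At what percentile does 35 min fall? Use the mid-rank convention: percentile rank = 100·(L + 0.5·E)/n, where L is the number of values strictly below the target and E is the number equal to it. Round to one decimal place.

Sorted: 21, 25, 25, 32, 35, 39, 41, 43, 56, 60, 63, 66.
Count below 35: L = 4; count equal: E = 1; n = 12.
Percentile rank = 100·(4 + 0.5·1)/12 = 100·4.5/12 = 37.5.

37.5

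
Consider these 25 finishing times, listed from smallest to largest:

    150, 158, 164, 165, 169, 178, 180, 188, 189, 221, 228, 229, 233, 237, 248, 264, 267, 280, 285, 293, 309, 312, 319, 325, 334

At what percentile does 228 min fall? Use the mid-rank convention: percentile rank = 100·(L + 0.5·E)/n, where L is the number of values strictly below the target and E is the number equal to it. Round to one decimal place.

42.0

Count below 228: L = 10; count equal: E = 1; n = 25.
Percentile rank = 100·(10 + 0.5·1)/25 = 100·10.5/25 = 42.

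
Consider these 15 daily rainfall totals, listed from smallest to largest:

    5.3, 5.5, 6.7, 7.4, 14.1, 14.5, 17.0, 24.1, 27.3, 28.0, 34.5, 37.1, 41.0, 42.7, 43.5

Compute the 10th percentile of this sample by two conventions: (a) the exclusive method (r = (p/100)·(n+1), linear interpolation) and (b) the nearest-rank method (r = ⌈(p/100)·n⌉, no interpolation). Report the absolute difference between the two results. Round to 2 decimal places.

0.08

n = 15.
(a) r = 1.6; between ranks 1 (5.3) and 2 (5.5): 5.42.
(b) the nearest-rank method: rank 2 → 5.5.
|5.42 − 5.5| = 0.08.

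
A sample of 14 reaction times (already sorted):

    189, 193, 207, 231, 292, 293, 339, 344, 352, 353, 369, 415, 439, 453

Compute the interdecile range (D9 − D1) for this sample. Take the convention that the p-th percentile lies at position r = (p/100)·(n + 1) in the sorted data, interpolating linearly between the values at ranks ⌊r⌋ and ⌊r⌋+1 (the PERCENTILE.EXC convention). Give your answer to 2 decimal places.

n = 14.
P10: r = 1.5; ranks 1–2 are 189, 193; interpolating gives 191.
P90: r = 13.5; ranks 13–14 are 439, 453; interpolating gives 446.
Difference: 446 − 191 = 255.

255.00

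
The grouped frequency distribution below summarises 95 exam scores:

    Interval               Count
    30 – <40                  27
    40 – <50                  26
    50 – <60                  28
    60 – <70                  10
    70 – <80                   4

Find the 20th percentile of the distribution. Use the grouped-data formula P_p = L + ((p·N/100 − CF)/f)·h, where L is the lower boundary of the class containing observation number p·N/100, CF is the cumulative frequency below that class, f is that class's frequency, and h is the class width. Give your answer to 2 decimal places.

37.04

N = 95; target position k = 20/100 · 95 = 19.
Cumulative frequencies: 27, 53, 81, 91, 95.
Observation 19 falls in the class 30 – <40.
L = 30, CF = 0, f = 27, h = 10.
P20 = 30 + ((19 − 0)/27)·10 = 30 + 7.03704 = 37.037.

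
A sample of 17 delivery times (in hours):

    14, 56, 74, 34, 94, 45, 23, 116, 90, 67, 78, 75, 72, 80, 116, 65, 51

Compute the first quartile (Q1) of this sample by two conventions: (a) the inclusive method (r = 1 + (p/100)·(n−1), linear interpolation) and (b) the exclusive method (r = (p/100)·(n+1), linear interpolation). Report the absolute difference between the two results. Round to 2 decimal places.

Sorted: 14, 23, 34, 45, 51, 56, 65, 67, 72, 74, 75, 78, 80, 90, 94, 116, 116.
n = 17.
(a) r = 5 → value at rank 5 = 51.
(b) r = 4.5; between ranks 4 (45) and 5 (51): 48.
|51 − 48| = 3.

3.00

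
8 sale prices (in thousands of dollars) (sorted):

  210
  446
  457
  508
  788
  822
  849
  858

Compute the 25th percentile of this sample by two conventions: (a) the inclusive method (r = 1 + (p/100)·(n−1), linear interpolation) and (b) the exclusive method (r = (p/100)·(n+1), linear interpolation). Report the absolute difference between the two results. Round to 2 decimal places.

n = 8.
(a) r = 2.75; between ranks 2 (446) and 3 (457): 454.25.
(b) r = 2.25; between ranks 2 (446) and 3 (457): 448.75.
|454.25 − 448.75| = 5.5.

5.50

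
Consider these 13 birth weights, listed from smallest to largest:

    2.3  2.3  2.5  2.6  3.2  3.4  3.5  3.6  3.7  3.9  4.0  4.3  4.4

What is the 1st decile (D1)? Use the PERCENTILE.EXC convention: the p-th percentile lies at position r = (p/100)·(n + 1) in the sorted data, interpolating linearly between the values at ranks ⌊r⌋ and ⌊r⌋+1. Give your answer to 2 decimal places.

2.30

n = 13.
r = (10/100)·(13 + 1) = 1.4.
Rank 1 is 2.3 and rank 2 is 2.3.
Interpolate: 2.3 + 0.4·(2.3 − 2.3) = 2.3 + 0.4·0 = 2.3.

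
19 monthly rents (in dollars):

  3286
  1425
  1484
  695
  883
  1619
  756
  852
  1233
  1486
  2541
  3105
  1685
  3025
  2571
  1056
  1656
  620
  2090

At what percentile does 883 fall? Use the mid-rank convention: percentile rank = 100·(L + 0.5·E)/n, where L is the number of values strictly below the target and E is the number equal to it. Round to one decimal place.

Sorted: 620, 695, 756, 852, 883, 1056, 1233, 1425, 1484, 1486, 1619, 1656, 1685, 2090, 2541, 2571, 3025, 3105, 3286.
Count below 883: L = 4; count equal: E = 1; n = 19.
Percentile rank = 100·(4 + 0.5·1)/19 = 100·4.5/19 = 23.68.

23.7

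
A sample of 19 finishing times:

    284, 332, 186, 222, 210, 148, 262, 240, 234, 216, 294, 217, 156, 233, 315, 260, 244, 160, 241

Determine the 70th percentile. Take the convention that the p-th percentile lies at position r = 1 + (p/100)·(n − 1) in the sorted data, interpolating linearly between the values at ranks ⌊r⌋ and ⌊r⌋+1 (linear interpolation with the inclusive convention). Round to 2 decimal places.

Sorted: 148, 156, 160, 186, 210, 216, 217, 222, 233, 234, 240, 241, 244, 260, 262, 284, 294, 315, 332.
n = 19.
r = 1 + (70/100)·(19 − 1) = 1 + 12.6 = 13.6.
Rank 13 is 244 and rank 14 is 260.
Interpolate: 244 + 0.6·(260 − 244) = 244 + 0.6·16 = 253.6.

253.60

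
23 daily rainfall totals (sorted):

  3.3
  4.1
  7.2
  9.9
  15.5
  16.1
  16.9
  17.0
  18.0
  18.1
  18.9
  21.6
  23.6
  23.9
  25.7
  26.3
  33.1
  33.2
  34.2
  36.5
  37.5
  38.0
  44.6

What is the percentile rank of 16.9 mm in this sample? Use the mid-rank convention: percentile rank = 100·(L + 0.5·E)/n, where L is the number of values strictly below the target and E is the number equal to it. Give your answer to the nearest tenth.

28.3

Count below 16.9: L = 6; count equal: E = 1; n = 23.
Percentile rank = 100·(6 + 0.5·1)/23 = 100·6.5/23 = 28.26.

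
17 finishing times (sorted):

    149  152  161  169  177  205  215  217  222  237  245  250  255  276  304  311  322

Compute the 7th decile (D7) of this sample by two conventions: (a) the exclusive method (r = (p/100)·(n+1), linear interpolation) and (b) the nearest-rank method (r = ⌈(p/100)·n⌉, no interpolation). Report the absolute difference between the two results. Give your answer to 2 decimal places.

n = 17.
(a) r = 12.6; between ranks 12 (250) and 13 (255): 253.
(b) the nearest-rank method: rank 12 → 250.
|253 − 250| = 3.

3.00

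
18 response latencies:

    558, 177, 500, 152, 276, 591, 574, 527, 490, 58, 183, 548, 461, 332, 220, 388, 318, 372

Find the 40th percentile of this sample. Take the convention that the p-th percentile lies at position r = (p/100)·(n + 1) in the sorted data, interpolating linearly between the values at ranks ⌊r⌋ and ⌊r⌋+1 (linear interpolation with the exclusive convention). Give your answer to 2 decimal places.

Sorted: 58, 152, 177, 183, 220, 276, 318, 332, 372, 388, 461, 490, 500, 527, 548, 558, 574, 591.
n = 18.
r = (40/100)·(18 + 1) = 7.6.
Rank 7 is 318 and rank 8 is 332.
Interpolate: 318 + 0.6·(332 − 318) = 318 + 0.6·14 = 326.4.

326.40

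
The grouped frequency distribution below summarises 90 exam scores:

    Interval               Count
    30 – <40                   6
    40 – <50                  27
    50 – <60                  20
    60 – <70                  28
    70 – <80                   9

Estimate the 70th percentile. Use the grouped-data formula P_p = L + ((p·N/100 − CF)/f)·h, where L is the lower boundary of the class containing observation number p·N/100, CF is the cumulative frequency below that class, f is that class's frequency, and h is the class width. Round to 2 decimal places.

63.57

N = 90; target position k = 70/100 · 90 = 63.
Cumulative frequencies: 6, 33, 53, 81, 90.
Observation 63 falls in the class 60 – <70.
L = 60, CF = 53, f = 28, h = 10.
P70 = 60 + ((63 − 53)/28)·10 = 60 + 3.57143 = 63.5714.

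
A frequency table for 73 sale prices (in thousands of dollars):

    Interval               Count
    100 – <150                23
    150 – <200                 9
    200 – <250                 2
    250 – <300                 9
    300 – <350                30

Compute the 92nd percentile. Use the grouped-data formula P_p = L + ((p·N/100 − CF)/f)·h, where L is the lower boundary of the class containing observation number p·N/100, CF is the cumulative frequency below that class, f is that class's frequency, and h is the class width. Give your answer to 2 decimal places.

340.27

N = 73; target position k = 92/100 · 73 = 67.16.
Cumulative frequencies: 23, 32, 34, 43, 73.
Observation 67.16 falls in the class 300 – <350.
L = 300, CF = 43, f = 30, h = 50.
P92 = 300 + ((67.16 − 43)/30)·50 = 300 + 40.2667 = 340.267.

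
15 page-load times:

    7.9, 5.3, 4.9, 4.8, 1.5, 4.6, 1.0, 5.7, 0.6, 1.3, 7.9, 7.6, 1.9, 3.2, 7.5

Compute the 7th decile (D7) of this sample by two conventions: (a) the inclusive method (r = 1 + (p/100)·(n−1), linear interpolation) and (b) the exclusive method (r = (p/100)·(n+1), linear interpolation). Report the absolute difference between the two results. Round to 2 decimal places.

Sorted: 0.6, 1.0, 1.3, 1.5, 1.9, 3.2, 4.6, 4.8, 4.9, 5.3, 5.7, 7.5, 7.6, 7.9, 7.9.
n = 15.
(a) r = 10.8; between ranks 10 (5.3) and 11 (5.7): 5.62.
(b) r = 11.2; between ranks 11 (5.7) and 12 (7.5): 6.06.
|5.62 − 6.06| = 0.44.

0.44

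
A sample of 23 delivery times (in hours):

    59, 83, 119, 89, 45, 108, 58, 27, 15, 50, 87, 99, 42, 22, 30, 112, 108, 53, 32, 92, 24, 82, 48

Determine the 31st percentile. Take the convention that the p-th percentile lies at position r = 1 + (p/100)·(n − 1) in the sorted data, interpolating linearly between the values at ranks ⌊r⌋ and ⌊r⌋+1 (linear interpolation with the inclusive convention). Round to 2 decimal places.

Sorted: 15, 22, 24, 27, 30, 32, 42, 45, 48, 50, 53, 58, 59, 82, 83, 87, 89, 92, 99, 108, 108, 112, 119.
n = 23.
r = 1 + (31/100)·(23 − 1) = 1 + 6.82 = 7.82.
Rank 7 is 42 and rank 8 is 45.
Interpolate: 42 + 0.82·(45 − 42) = 42 + 0.82·3 = 44.46.

44.46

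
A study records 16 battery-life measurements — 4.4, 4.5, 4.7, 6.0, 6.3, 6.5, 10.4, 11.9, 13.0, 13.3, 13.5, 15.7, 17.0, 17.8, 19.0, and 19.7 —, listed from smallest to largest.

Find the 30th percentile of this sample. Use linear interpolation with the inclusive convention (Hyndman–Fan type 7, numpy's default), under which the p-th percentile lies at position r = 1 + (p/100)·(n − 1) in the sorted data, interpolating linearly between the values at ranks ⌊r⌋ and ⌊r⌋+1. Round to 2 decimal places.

n = 16.
r = 1 + (30/100)·(16 − 1) = 1 + 4.5 = 5.5.
Rank 5 is 6.3 and rank 6 is 6.5.
Interpolate: 6.3 + 0.5·(6.5 − 6.3) = 6.3 + 0.5·0.2 = 6.4.

6.40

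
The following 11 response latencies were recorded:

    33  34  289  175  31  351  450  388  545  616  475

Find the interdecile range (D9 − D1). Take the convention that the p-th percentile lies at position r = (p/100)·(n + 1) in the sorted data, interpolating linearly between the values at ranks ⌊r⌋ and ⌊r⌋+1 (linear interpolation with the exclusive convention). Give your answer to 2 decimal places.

Sorted: 31, 33, 34, 175, 289, 351, 388, 450, 475, 545, 616.
n = 11.
P10: r = 1.2; ranks 1–2 are 31, 33; interpolating gives 31.4.
P90: r = 10.8; ranks 10–11 are 545, 616; interpolating gives 601.8.
Difference: 601.8 − 31.4 = 570.4.

570.40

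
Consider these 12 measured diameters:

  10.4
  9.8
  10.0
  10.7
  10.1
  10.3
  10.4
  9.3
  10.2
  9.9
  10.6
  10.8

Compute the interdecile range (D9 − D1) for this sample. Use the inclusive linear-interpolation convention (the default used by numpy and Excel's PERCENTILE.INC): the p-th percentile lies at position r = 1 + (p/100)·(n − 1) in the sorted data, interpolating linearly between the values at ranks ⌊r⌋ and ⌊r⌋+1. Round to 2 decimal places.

0.88

Sorted: 9.3, 9.8, 9.9, 10.0, 10.1, 10.2, 10.3, 10.4, 10.4, 10.6, 10.7, 10.8.
n = 12.
P10: r = 2.1; ranks 2–3 are 9.8, 9.9; interpolating gives 9.81.
P90: r = 10.9; ranks 10–11 are 10.6, 10.7; interpolating gives 10.69.
Difference: 10.69 − 9.81 = 0.88.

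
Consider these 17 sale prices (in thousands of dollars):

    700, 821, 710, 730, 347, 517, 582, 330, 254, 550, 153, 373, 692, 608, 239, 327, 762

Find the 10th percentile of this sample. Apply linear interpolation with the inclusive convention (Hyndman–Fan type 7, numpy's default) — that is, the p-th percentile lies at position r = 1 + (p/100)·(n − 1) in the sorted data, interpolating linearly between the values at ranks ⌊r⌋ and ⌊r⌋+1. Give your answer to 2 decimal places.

Sorted: 153, 239, 254, 327, 330, 347, 373, 517, 550, 582, 608, 692, 700, 710, 730, 762, 821.
n = 17.
r = 1 + (10/100)·(17 − 1) = 1 + 1.6 = 2.6.
Rank 2 is 239 and rank 3 is 254.
Interpolate: 239 + 0.6·(254 − 239) = 239 + 0.6·15 = 248.

248.00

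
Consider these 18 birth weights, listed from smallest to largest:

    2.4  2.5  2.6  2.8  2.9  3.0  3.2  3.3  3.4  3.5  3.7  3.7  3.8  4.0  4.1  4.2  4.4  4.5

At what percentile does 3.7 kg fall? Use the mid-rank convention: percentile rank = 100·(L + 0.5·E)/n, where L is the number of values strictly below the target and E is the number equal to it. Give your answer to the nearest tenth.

Count below 3.7: L = 10; count equal: E = 2; n = 18.
Percentile rank = 100·(10 + 0.5·2)/18 = 100·11/18 = 61.11.

61.1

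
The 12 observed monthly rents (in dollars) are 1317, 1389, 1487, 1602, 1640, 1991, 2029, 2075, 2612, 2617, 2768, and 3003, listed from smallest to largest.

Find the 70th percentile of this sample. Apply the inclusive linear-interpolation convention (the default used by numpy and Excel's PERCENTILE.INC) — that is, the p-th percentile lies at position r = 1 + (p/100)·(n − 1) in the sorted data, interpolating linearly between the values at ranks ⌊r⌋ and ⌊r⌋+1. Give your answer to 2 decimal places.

n = 12.
r = 1 + (70/100)·(12 − 1) = 1 + 7.7 = 8.7.
Rank 8 is 2075 and rank 9 is 2612.
Interpolate: 2075 + 0.7·(2612 − 2075) = 2075 + 0.7·537 = 2450.9.

2450.90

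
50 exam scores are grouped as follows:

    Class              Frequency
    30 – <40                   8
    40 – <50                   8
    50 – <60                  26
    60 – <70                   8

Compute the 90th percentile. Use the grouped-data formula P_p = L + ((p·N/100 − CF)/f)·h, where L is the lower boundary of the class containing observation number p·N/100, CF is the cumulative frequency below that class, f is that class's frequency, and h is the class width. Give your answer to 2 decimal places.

N = 50; target position k = 90/100 · 50 = 45.
Cumulative frequencies: 8, 16, 42, 50.
Observation 45 falls in the class 60 – <70.
L = 60, CF = 42, f = 8, h = 10.
P90 = 60 + ((45 − 42)/8)·10 = 60 + 3.75 = 63.75.

63.75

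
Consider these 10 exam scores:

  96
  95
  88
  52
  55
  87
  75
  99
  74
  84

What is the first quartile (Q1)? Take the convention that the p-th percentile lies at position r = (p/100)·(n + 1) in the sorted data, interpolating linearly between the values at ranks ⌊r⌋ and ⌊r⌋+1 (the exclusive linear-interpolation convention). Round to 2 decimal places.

Sorted: 52, 55, 74, 75, 84, 87, 88, 95, 96, 99.
n = 10.
r = (25/100)·(10 + 1) = 2.75.
Rank 2 is 55 and rank 3 is 74.
Interpolate: 55 + 0.75·(74 − 55) = 55 + 0.75·19 = 69.25.

69.25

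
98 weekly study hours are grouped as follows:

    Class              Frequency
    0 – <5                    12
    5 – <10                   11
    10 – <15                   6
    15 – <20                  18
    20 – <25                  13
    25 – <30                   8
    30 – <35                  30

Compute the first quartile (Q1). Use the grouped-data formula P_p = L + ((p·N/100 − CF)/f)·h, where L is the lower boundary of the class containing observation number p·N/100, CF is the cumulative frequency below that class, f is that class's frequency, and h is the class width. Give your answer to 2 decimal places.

N = 98; target position k = 25/100 · 98 = 24.5.
Cumulative frequencies: 12, 23, 29, 47, 60, 68, 98.
Observation 24.5 falls in the class 10 – <15.
L = 10, CF = 23, f = 6, h = 5.
P25 = 10 + ((24.5 − 23)/6)·5 = 10 + 1.25 = 11.25.

11.25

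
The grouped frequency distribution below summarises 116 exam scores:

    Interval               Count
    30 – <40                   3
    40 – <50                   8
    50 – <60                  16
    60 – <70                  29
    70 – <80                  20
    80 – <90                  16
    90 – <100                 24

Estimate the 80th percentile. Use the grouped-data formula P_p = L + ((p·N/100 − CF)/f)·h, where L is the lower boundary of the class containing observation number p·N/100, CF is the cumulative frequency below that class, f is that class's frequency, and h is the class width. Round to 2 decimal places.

90.33

N = 116; target position k = 80/100 · 116 = 92.8.
Cumulative frequencies: 3, 11, 27, 56, 76, 92, 116.
Observation 92.8 falls in the class 90 – <100.
L = 90, CF = 92, f = 24, h = 10.
P80 = 90 + ((92.8 − 92)/24)·10 = 90 + 0.333333 = 90.3333.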